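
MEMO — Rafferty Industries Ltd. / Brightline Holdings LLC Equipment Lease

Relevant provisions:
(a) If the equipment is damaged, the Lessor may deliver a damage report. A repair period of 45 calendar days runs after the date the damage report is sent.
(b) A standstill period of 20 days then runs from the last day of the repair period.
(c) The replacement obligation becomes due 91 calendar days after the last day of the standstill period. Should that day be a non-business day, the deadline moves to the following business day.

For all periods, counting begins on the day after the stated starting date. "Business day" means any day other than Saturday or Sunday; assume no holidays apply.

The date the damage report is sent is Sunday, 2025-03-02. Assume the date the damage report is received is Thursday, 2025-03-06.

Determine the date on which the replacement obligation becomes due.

The last day of the repair period: 45 calendar days after 2025-03-02 is 2025-04-16.
Adding 20 calendar days to 2025-04-16 gives 2025-05-06, which is the last day of the standstill period.
The date on which the replacement obligation becomes due: 91 calendar days after 2025-05-06 is 2025-08-05. 2025-08-05 is a Tuesday, so no roll-forward applies.

2025-08-05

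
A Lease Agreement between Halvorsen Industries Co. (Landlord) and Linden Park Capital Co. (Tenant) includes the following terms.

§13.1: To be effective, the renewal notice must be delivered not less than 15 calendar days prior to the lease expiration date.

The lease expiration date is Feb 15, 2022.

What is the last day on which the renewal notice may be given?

Feb 15, 2022 minus 15 days is Jan 31, 2022.

Jan 31, 2022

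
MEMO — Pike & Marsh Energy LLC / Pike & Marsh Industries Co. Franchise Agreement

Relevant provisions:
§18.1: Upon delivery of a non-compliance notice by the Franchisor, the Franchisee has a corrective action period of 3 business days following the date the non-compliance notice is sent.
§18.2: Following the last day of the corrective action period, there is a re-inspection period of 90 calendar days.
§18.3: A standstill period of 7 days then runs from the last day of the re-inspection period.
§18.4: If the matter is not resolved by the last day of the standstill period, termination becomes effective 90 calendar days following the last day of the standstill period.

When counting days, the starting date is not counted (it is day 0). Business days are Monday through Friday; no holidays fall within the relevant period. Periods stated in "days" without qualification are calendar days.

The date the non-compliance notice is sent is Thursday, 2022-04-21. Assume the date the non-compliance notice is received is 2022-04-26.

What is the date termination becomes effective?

2022-10-30

The last day of the corrective action period: counting 3 business days from Thursday, 2022-04-21 (Apr 22, Apr 25, Apr 26, skipping weekends) reaches Tuesday, 2022-04-26.
Adding 90 calendar days to 2022-04-26 gives 2022-07-25, which is the last day of the re-inspection period.
The last day of the standstill period: 7 calendar days after 2022-07-25 is 2022-08-01.
The date termination becomes effective: 90 calendar days after 2022-08-01 is 2022-10-30.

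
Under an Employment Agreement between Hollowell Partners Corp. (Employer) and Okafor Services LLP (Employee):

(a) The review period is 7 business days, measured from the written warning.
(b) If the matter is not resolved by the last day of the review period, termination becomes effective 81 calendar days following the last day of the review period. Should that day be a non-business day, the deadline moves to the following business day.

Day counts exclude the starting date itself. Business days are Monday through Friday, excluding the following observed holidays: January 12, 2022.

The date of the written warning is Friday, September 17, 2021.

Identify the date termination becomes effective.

December 20, 2021

The last day of the review period: 7 business days after Friday, September 17, 2021, skipping weekends — Sep 20, Sep 21, Sep 22, Sep 23, Sep 24, Sep 27, Sep 28 — lands on Tuesday, September 28, 2021.
Adding 81 calendar days to September 28, 2021 gives December 18, 2021, which is the date termination becomes effective. That falls on a Saturday, so it rolls to the next business day, Monday, December 20, 2021.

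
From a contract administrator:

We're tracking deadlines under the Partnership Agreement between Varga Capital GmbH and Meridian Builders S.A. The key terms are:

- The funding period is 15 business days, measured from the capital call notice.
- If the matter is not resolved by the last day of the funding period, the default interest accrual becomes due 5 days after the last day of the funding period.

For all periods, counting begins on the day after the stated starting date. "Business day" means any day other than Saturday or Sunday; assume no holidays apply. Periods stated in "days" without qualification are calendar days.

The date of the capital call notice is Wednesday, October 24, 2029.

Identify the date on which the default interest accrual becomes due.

November 19, 2029

From Wednesday, October 24, 2029, 15 business days (Oct 25, Oct 26, Oct 29, Oct 30, …, Nov 12, Nov 13, Nov 14, skipping weekends) brings us to Wednesday, November 14, 2029, which is the last day of the funding period.
The date on which the default interest accrual becomes due: November 14, 2029 + 5 days = November 19, 2029.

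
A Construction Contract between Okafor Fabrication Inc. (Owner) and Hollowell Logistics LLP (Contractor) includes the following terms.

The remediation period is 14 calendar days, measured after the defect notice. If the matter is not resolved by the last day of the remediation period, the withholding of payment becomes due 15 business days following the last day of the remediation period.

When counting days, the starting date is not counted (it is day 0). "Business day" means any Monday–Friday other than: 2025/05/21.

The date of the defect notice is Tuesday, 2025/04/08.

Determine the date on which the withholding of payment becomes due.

Adding 14 calendar days to 2025/04/08 gives 2025/04/22, which is the last day of the remediation period.
The date on which the withholding of payment becomes due: 15 business days after Tuesday, 2025/04/22, skipping weekends — Apr 23, Apr 24, Apr 25, Apr 28, …, May 9, May 12, May 13 — lands on Tuesday, 2025/05/13.

2025/05/13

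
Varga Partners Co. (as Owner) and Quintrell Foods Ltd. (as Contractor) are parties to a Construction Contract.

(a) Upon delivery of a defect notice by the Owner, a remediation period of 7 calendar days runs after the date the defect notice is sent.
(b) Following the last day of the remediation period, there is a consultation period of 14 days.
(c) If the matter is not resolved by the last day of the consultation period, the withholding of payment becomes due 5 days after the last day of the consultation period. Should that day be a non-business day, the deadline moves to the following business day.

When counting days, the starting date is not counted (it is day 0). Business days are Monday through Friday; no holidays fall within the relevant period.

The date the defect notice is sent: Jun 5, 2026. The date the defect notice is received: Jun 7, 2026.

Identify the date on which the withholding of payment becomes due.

Adding 7 calendar days to Jun 5, 2026 gives Jun 12, 2026, which is the last day of the remediation period.
The last day of the consultation period: 14 calendar days after Jun 12, 2026 is Jun 26, 2026.
The date on which the withholding of payment becomes due: 5 calendar days after Jun 26, 2026 is Jul 1, 2026. Jul 1, 2026 is a Wednesday, so no roll-forward applies.

Jul 1, 2026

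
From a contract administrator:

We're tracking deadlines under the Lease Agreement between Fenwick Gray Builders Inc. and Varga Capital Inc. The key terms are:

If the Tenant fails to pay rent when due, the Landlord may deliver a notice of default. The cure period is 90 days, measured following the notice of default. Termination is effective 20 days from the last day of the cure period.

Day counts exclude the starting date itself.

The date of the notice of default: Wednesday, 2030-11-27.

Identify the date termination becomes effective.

The last day of the cure period: 90 calendar days after 2030-11-27 is 2031-02-25.
The date termination becomes effective: 2031-02-25 + 20 days = 2031-03-17.

2031-03-17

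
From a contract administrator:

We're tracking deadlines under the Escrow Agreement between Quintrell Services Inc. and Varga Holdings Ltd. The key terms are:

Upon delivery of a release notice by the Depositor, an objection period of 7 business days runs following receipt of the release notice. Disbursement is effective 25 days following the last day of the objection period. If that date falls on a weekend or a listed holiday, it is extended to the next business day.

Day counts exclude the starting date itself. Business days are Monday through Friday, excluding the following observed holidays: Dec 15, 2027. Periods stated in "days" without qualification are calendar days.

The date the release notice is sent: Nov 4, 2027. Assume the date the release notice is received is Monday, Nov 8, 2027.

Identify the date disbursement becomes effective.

The last day of the objection period: 7 business days after Monday, Nov 8, 2027, skipping weekends — Nov 9, Nov 10, Nov 11, Nov 12, Nov 15, Nov 16, Nov 17 — lands on Wednesday, Nov 17, 2027.
The date disbursement becomes effective: Nov 17, 2027 + 25 days = Dec 12, 2027. That falls on a Sunday, so it rolls to the next business day, Monday, Dec 13, 2027.

Dec 13, 2027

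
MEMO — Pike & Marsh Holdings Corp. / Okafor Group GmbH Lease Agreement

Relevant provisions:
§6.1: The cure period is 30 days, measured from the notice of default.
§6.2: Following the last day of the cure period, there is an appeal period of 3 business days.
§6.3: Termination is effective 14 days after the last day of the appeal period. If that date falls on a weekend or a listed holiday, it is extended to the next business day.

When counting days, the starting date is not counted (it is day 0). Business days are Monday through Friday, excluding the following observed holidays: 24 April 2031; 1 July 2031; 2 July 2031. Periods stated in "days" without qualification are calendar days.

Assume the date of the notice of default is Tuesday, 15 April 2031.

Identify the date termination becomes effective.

The last day of the cure period: 15 April 2031 + 30 days = 15 May 2031.
The last day of the appeal period: 3 business days after Thursday, 15 May 2031, skipping weekends — May 16, May 19, May 20 — lands on Tuesday, 20 May 2031.
The date termination becomes effective: 14 calendar days after 20 May 2031 is 3 June 2031. 3 June 2031 is a Tuesday and is not a listed holiday, so no roll-forward applies.

3 June 2031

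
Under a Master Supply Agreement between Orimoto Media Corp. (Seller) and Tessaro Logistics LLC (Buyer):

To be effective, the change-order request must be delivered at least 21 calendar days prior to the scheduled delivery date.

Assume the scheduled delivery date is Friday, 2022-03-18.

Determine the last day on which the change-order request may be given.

Counting back 21 calendar days from 2022-03-18 gives 2022-02-25.

2022-02-25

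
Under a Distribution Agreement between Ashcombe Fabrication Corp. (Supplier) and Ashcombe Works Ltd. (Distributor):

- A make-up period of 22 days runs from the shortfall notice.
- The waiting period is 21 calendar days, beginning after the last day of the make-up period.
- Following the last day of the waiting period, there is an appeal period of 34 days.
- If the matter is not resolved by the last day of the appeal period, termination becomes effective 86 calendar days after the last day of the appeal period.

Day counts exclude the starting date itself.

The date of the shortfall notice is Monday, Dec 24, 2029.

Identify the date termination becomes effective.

Adding 22 calendar days to Dec 24, 2029 gives Jan 15, 2030, which is the last day of the make-up period.
The last day of the waiting period: Jan 15, 2030 + 21 days = Feb 5, 2030.
The last day of the appeal period: 34 calendar days after Feb 5, 2030 is Mar 11, 2030.
The date termination becomes effective: Mar 11, 2030 + 86 days = Jun 5, 2030.

Jun 5, 2030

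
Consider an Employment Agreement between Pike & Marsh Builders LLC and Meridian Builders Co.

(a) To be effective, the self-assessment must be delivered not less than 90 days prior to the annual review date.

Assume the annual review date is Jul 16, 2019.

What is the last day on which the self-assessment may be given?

Apr 17, 2019

Counting back 90 calendar days from Jul 16, 2019 gives Apr 17, 2019.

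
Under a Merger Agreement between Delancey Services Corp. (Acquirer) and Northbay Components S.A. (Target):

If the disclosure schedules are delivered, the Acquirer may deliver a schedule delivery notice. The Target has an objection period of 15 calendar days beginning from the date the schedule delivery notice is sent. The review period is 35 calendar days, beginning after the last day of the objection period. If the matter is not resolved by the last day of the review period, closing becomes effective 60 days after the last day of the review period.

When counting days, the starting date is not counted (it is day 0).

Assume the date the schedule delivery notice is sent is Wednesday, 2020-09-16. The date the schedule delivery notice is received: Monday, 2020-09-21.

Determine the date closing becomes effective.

The last day of the objection period: 15 calendar days after 2020-09-16 is 2020-10-01.
The last day of the review period: 35 calendar days after 2020-10-01 is 2020-11-05.
The date closing becomes effective: 60 calendar days after 2020-11-05 is 2021-01-04.

2021-01-04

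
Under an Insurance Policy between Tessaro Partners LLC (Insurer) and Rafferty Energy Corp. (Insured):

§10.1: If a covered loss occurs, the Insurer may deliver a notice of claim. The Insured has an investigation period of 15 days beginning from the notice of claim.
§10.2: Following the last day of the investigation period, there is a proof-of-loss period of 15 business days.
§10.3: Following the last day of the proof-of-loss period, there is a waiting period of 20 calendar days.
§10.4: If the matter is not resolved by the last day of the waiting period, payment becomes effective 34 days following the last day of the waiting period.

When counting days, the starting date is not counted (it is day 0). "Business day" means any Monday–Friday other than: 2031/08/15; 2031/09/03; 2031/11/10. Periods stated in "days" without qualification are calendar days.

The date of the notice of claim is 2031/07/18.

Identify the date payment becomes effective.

2031/10/18

The last day of the investigation period: 2031/07/18 + 15 days = 2031/08/02.
The last day of the proof-of-loss period: counting 15 business days from Saturday, 2031/08/02 (Aug 4, Aug 5, Aug 6, Aug 7, …, Aug 21, Aug 22, Aug 25, skipping weekends and the listed holiday on Aug 15) reaches Monday, 2031/08/25.
Adding 20 calendar days to 2031/08/25 gives 2031/09/14, which is the last day of the waiting period.
The date payment becomes effective: 34 calendar days after 2031/09/14 is 2031/10/18.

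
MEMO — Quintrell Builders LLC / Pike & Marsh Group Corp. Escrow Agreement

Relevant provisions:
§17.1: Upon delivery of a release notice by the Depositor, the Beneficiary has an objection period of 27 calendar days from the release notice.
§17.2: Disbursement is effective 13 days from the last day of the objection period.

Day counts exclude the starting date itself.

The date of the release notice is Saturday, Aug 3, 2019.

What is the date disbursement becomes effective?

Sep 12, 2019

Adding 27 calendar days to Aug 3, 2019 gives Aug 30, 2019, which is the last day of the objection period.
Adding 13 calendar days to Aug 30, 2019 gives Sep 12, 2019, which is the date disbursement becomes effective.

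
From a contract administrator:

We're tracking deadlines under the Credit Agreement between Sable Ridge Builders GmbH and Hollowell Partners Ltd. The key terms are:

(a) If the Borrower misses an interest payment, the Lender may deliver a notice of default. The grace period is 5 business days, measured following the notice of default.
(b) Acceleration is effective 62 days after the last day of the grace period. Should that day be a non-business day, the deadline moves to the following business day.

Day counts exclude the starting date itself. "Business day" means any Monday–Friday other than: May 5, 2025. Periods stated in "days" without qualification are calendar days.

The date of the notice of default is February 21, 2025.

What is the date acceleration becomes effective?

May 1, 2025

The last day of the grace period: counting 5 business days from Friday, February 21, 2025 (Feb 24, Feb 25, Feb 26, Feb 27, Feb 28, skipping weekends) reaches Friday, February 28, 2025.
Adding 62 calendar days to February 28, 2025 gives May 1, 2025, which is the date acceleration becomes effective. May 1, 2025 is a Thursday and is not a listed holiday, so no roll-forward applies.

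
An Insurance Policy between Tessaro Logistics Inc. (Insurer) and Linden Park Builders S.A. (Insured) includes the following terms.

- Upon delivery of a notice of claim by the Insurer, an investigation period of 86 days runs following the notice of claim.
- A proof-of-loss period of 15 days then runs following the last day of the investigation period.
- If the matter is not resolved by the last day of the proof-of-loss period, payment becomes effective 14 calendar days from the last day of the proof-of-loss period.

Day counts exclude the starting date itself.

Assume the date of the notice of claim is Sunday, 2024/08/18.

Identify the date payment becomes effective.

The last day of the investigation period: 86 calendar days after 2024/08/18 is 2024/11/12.
The last day of the proof-of-loss period: 2024/11/12 + 15 days = 2024/11/27.
The date payment becomes effective: 2024/11/27 + 14 days = 2024/12/11.

2024/12/11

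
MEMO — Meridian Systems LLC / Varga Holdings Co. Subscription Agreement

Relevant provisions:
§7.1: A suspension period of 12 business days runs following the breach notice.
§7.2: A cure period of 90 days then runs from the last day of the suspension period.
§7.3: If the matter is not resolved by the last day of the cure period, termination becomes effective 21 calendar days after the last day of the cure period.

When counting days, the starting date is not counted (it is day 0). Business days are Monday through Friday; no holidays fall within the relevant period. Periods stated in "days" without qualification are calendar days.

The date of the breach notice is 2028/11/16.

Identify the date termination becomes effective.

2029/03/25

From Thursday, 2028/11/16, 12 business days (Nov 17, Nov 20, Nov 21, Nov 22, …, Nov 30, Dec 1, Dec 4, skipping weekends) brings us to Monday, 2028/12/04, which is the last day of the suspension period.
The last day of the cure period: 90 calendar days after 2028/12/04 is 2029/03/04.
The date termination becomes effective: 21 calendar days after 2029/03/04 is 2029/03/25.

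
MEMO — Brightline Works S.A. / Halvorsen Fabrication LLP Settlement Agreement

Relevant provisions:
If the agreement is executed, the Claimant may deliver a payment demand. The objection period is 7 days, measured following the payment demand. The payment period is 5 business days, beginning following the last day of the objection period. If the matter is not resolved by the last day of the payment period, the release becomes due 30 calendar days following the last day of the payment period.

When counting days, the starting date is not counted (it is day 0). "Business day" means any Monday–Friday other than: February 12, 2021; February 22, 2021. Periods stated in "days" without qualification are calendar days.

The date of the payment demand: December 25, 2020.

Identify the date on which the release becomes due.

Adding 7 calendar days to December 25, 2020 gives January 1, 2021, which is the last day of the objection period.
The last day of the payment period: counting 5 business days from Friday, January 1, 2021 (Jan 4, Jan 5, Jan 6, Jan 7, Jan 8, skipping weekends) reaches Friday, January 8, 2021.
Adding 30 calendar days to January 8, 2021 gives February 7, 2021, which is the date on which the release becomes due.

February 7, 2021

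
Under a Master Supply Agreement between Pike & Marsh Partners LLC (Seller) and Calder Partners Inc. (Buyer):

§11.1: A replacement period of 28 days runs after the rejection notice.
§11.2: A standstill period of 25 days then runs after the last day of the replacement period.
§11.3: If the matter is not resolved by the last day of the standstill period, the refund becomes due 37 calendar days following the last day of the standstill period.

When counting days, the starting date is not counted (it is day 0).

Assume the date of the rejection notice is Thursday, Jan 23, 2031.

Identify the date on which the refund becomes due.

Apr 23, 2031

Adding 28 calendar days to Jan 23, 2031 gives Feb 20, 2031, which is the last day of the replacement period.
Adding 25 calendar days to Feb 20, 2031 gives Mar 17, 2031, which is the last day of the standstill period.
Adding 37 calendar days to Mar 17, 2031 gives Apr 23, 2031, which is the date on which the refund becomes due.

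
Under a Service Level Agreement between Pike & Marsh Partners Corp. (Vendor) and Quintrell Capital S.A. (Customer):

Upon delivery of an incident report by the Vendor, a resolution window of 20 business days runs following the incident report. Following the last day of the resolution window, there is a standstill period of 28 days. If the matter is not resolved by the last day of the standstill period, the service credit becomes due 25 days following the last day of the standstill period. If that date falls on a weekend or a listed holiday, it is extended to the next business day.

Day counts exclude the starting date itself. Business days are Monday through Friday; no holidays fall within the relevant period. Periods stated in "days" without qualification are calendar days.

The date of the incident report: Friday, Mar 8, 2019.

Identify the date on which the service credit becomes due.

The last day of the resolution window: 20 business days after Friday, Mar 8, 2019, skipping weekends — Mar 11, Mar 12, Mar 13, Mar 14, …, Apr 3, Apr 4, Apr 5 — lands on Friday, Apr 5, 2019.
Adding 28 calendar days to Apr 5, 2019 gives May 3, 2019, which is the last day of the standstill period.
The date on which the service credit becomes due: May 3, 2019 + 25 days = May 28, 2019. May 28, 2019 is a Tuesday, so no roll-forward applies.

May 28, 2019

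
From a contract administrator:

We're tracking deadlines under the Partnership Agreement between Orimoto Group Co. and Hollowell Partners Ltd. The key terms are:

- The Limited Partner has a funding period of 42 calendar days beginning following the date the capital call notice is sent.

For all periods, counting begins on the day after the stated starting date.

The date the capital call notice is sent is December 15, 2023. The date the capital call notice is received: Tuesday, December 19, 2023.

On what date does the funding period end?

The last day of the funding period: 42 calendar days after December 15, 2023 is January 26, 2024.

January 26, 2024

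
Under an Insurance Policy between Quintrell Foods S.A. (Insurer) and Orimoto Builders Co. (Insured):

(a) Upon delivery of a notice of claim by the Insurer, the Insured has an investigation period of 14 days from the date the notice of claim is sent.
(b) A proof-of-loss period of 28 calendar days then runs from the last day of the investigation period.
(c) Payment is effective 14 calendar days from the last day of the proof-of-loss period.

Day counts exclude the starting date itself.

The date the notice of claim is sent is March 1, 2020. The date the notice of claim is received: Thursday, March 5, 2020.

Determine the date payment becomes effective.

The last day of the investigation period: 14 calendar days after March 1, 2020 is March 15, 2020.
Adding 28 calendar days to March 15, 2020 gives April 12, 2020, which is the last day of the proof-of-loss period.
Adding 14 calendar days to April 12, 2020 gives April 26, 2020, which is the date payment becomes effective.

April 26, 2020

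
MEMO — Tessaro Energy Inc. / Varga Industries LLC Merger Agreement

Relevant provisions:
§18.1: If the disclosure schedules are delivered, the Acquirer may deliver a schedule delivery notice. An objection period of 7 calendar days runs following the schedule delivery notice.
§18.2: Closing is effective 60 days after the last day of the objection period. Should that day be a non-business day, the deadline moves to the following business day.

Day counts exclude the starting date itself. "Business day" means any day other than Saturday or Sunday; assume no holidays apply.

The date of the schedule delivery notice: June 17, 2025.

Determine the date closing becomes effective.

August 25, 2025

Adding 7 calendar days to June 17, 2025 gives June 24, 2025, which is the last day of the objection period.
The date closing becomes effective: 60 calendar days after June 24, 2025 is August 23, 2025. That falls on a Saturday, so it rolls to the next business day, Monday, August 25, 2025.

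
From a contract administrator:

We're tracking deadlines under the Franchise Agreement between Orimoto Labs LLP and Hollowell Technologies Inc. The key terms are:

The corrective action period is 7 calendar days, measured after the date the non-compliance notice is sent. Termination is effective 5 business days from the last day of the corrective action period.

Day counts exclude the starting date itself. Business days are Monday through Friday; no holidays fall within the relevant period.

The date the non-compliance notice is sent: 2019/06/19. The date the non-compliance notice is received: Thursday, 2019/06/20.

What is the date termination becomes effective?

2019/07/03

Adding 7 calendar days to 2019/06/19 gives 2019/06/26, which is the last day of the corrective action period.
The date termination becomes effective: counting 5 business days from Wednesday, 2019/06/26 (Jun 27, Jun 28, Jul 1, Jul 2, Jul 3, skipping weekends) reaches Wednesday, 2019/07/03.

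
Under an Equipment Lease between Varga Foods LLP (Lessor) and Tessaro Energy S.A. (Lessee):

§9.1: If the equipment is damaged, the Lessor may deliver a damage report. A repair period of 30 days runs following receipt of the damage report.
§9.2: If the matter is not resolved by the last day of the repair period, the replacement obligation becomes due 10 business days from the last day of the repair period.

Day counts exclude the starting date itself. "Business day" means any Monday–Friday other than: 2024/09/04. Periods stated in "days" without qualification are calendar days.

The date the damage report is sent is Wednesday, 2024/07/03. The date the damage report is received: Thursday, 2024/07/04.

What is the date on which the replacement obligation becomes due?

The last day of the repair period: 2024/07/04 + 30 days = 2024/08/03.
The date on which the replacement obligation becomes due: counting 10 business days from Saturday, 2024/08/03 (Aug 5, Aug 6, Aug 7, Aug 8, Aug 9, Aug 12, Aug 13, Aug 14, Aug 15, Aug 16, skipping weekends) reaches Friday, 2024/08/16.

2024/08/16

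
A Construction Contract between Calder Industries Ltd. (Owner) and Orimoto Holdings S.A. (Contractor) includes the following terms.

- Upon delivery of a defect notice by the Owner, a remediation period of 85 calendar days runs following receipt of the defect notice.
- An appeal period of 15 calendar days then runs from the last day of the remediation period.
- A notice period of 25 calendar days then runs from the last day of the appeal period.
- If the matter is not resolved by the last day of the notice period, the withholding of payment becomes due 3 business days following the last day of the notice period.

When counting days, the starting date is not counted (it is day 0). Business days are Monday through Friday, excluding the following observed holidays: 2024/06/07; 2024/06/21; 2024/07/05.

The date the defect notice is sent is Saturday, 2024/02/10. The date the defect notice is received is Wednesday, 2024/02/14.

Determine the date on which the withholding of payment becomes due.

The last day of the remediation period: 2024/02/14 + 85 days = 2024/05/09.
The last day of the appeal period: 2024/05/09 + 15 days = 2024/05/24.
The last day of the notice period: 25 calendar days after 2024/05/24 is 2024/06/18.
The date on which the withholding of payment becomes due: counting 3 business days from Tuesday, 2024/06/18 (Jun 19, Jun 20, Jun 24, skipping weekends and the listed holiday on Jun 21) reaches Monday, 2024/06/24.

2024/06/24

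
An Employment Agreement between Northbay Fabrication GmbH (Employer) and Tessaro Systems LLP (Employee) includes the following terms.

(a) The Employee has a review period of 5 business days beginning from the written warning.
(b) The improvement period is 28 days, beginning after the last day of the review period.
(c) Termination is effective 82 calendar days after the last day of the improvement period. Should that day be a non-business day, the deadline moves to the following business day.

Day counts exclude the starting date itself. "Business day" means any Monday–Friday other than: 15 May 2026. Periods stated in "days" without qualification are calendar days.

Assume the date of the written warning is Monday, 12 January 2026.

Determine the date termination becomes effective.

The last day of the review period: 5 business days after Monday, 12 January 2026, skipping weekends — Jan 13, Jan 14, Jan 15, Jan 16, Jan 19 — lands on Monday, 19 January 2026.
The last day of the improvement period: 19 January 2026 + 28 days = 16 February 2026.
The date termination becomes effective: 16 February 2026 + 82 days = 9 May 2026. That falls on a Saturday, so it rolls to the next business day, Monday, 11 May 2026.

11 May 2026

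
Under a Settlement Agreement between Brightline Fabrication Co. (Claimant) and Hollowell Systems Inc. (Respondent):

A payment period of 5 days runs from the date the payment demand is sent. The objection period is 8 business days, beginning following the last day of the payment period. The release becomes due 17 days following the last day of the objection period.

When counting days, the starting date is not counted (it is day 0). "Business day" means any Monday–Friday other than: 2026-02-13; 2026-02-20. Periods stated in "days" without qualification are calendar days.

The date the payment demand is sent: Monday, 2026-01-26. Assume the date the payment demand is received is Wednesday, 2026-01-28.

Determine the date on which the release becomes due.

Adding 5 calendar days to 2026-01-26 gives 2026-01-31, which is the last day of the payment period.
The last day of the objection period: counting 8 business days from Saturday, 2026-01-31 (Feb 2, Feb 3, Feb 4, Feb 5, Feb 6, Feb 9, Feb 10, Feb 11, skipping weekends) reaches Wednesday, 2026-02-11.
Adding 17 calendar days to 2026-02-11 gives 2026-02-28, which is the date on which the release becomes due.

2026-02-28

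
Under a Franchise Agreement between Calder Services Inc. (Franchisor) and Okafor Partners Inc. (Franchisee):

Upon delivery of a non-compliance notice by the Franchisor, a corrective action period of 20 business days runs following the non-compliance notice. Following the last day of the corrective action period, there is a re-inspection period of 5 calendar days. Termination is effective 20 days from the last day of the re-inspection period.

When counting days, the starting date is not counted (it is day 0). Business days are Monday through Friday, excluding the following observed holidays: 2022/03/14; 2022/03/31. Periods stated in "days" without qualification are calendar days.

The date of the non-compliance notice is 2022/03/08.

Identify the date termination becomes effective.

The last day of the corrective action period: counting 20 business days from Tuesday, 2022/03/08 (Mar 9, Mar 10, Mar 11, Mar 15, …, Apr 5, Apr 6, Apr 7, skipping weekends and the listed holidays on Mar 14, Mar 31) reaches Thursday, 2022/04/07.
The last day of the re-inspection period: 2022/04/07 + 5 days = 2022/04/12.
The date termination becomes effective: 2022/04/12 + 20 days = 2022/05/02.

2022/05/02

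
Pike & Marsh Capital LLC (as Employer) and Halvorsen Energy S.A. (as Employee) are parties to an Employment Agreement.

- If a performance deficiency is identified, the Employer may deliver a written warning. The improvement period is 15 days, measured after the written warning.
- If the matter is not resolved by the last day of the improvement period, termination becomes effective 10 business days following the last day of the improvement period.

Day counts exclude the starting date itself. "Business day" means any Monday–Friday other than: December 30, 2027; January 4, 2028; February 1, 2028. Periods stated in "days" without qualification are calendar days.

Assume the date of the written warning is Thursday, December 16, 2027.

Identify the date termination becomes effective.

January 17, 2028

The last day of the improvement period: 15 calendar days after December 16, 2027 is December 31, 2027.
The date termination becomes effective: 10 business days after Friday, December 31, 2027, skipping weekends and the listed holiday on Jan 4 — Jan 3, Jan 5, Jan 6, Jan 7, Jan 10, Jan 11, Jan 12, Jan 13, Jan 14, Jan 17 — lands on Monday, January 17, 2028.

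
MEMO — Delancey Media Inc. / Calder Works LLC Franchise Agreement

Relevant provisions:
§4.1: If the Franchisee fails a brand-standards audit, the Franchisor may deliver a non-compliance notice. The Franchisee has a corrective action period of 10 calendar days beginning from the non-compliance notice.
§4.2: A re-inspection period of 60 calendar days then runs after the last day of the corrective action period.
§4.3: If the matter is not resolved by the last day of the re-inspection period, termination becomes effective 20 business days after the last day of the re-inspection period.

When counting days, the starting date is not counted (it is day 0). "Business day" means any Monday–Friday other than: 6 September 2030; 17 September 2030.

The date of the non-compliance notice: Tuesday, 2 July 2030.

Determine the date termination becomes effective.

9 October 2030

The last day of the corrective action period: 2 July 2030 + 10 days = 12 July 2030.
The last day of the re-inspection period: 12 July 2030 + 60 days = 10 September 2030.
The date termination becomes effective: counting 20 business days from Tuesday, 10 September 2030 (Sep 11, Sep 12, Sep 13, Sep 16, …, Oct 7, Oct 8, Oct 9, skipping weekends and the listed holiday on Sep 17) reaches Wednesday, 9 October 2030.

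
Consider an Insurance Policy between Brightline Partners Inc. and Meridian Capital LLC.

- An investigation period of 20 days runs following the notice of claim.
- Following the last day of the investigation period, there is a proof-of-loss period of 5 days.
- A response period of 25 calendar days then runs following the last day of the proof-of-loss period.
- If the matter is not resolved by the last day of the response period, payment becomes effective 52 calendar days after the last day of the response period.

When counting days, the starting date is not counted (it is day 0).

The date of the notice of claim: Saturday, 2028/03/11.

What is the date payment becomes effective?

2028/06/21

The last day of the investigation period: 20 calendar days after 2028/03/11 is 2028/03/31.
The last day of the proof-of-loss period: 5 calendar days after 2028/03/31 is 2028/04/05.
The last day of the response period: 2028/04/05 + 25 days = 2028/04/30.
The date payment becomes effective: 2028/04/30 + 52 days = 2028/06/21.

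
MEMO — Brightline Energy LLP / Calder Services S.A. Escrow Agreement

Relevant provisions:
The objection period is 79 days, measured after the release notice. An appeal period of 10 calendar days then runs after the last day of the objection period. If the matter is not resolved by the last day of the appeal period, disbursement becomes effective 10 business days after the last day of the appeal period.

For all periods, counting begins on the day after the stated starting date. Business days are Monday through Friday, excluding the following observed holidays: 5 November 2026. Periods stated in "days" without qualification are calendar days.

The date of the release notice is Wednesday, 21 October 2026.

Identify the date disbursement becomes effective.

1 February 2027

Adding 79 calendar days to 21 October 2026 gives 8 January 2027, which is the last day of the objection period.
Adding 10 calendar days to 8 January 2027 gives 18 January 2027, which is the last day of the appeal period.
From Monday, 18 January 2027, 10 business days (Jan 19, Jan 20, Jan 21, Jan 22, Jan 25, Jan 26, Jan 27, Jan 28, Jan 29, Feb 1, skipping weekends) brings us to Monday, 1 February 2027, which is the date disbursement becomes effective.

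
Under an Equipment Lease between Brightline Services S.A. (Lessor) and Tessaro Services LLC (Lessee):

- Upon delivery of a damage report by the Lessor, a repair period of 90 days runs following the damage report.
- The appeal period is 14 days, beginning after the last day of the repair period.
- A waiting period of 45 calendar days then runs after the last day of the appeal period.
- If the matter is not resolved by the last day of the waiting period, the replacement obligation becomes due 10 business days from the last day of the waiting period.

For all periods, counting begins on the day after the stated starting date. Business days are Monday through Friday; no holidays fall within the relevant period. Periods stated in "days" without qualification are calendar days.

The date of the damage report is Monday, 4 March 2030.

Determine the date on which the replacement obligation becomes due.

The last day of the repair period: 4 March 2030 + 90 days = 2 June 2030.
The last day of the appeal period: 2 June 2030 + 14 days = 16 June 2030.
The last day of the waiting period: 45 calendar days after 16 June 2030 is 31 July 2030.
The date on which the replacement obligation becomes due: 10 business days after Wednesday, 31 July 2030, skipping weekends — Aug 1, Aug 2, Aug 5, Aug 6, Aug 7, Aug 8, Aug 9, Aug 12, Aug 13, Aug 14 — lands on Wednesday, 14 August 2030.

14 August 2030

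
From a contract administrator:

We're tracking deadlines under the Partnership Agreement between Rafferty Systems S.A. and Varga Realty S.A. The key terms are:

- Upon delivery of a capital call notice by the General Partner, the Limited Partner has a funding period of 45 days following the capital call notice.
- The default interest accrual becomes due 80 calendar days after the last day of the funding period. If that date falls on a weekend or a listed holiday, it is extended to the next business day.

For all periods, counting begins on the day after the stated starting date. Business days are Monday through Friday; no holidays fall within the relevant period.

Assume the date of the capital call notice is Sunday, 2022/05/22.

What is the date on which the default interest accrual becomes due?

Adding 45 calendar days to 2022/05/22 gives 2022/07/06, which is the last day of the funding period.
The date on which the default interest accrual becomes due: 80 calendar days after 2022/07/06 is 2022/09/24. That falls on a Saturday, so it rolls to the next business day, Monday, 2022/09/26.

2022/09/26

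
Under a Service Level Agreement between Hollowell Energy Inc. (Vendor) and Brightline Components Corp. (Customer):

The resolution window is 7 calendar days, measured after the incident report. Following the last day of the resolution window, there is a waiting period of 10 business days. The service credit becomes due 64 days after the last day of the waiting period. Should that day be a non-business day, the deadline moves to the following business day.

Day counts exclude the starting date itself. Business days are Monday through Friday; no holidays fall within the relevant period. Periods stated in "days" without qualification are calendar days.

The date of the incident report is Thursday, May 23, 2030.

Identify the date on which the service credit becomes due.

Aug 16, 2030

The last day of the resolution window: May 23, 2030 + 7 days = May 30, 2030.
The last day of the waiting period: counting 10 business days from Thursday, May 30, 2030 (May 31, Jun 3, Jun 4, Jun 5, Jun 6, Jun 7, Jun 10, Jun 11, Jun 12, Jun 13, skipping weekends) reaches Thursday, Jun 13, 2030.
The date on which the service credit becomes due: 64 calendar days after Jun 13, 2030 is Aug 16, 2030. Aug 16, 2030 is a Friday, so no roll-forward applies.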